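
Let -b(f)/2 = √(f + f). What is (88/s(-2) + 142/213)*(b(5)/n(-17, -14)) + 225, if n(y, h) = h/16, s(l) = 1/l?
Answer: 225 - 8416*√10/21 ≈ -1042.3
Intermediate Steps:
n(y, h) = h/16 (n(y, h) = h*(1/16) = h/16)
b(f) = -2*√2*√f (b(f) = -2*√(f + f) = -2*√2*√f)
(88/s(-2) + 142/213)*(b(5)/n(-17, -14)) + 225 = (88/(1/(-2)) + 142/213)*((-2*√2*√5)/(((1/16)*(-14)))) + 225 = (88/(-½) + 142*(1/213))*((-2*√10)/(-7/8)) + 225 = (88*(-2) + ⅔)*(-2*√10*(-8/7)) + 225 = (-176 + ⅔)*(16*√10/7) + 225 = -8416*√10/21 + 225 = 225 - 8416*√10/21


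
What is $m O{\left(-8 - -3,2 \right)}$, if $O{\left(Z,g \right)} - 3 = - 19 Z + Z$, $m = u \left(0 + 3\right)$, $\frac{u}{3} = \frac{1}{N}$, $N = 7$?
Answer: $\frac{837}{7} \approx 119.57$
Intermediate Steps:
$u = \frac{3}{7} \approx 0.42857$
$m = \frac{9}{7}$ ($m = \frac{3 \left(0 + 3\right)}{7} = \frac{3}{7} \cdot 3 = \frac{9}{7} \approx 1.2857$)
$O{\left(Z,g \right)} = 3 - 18 Z$ ($O{\left(Z,g \right)} = 3 + \left(- 19 Z + Z\right) = 3 - 18 Z$)
$m O{\left(-8 - -3,2 \right)} = \frac{9 \left(3 - 18 \left(-8 - -3\right)\right)}{7} = \frac{9 \left(3 - 18 \left(-8 + 3\right)\right)}{7} = \frac{9 \left(3 - -90\right)}{7} = \frac{9 \left(3 + 90\right)}{7} = \frac{9}{7} \cdot 93 = \frac{837}{7}$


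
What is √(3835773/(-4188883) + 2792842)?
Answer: √49005258567366610579/4188883 ≈ 1671.2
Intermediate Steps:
√(3835773/(-4188883) + 2792842) = √(3835773*(-1/4188883) + 2792842) = √(-3835773/4188883 + 2792842) = √(11698884539713/4188883) = √49005258567366610579/4188883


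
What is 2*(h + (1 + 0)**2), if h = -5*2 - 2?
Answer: -22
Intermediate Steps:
h = -12 (h = -10 - 2 = -12)
2*(h + (1 + 0)**2) = 2*(-12 + (1 + 0)**2) = 2*(-12 + 1**2) = 2*(-12 + 1) = 2*(-11) = -22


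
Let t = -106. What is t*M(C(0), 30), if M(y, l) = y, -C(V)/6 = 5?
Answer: 3180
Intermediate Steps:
C(V) = -30 (C(V) = -6*5 = -30)
t*M(C(0), 30) = -106*(-30) = 3180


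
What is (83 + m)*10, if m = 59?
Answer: 1420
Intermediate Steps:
(83 + m)*10 = (83 + 59)*10 = 142*10 = 1420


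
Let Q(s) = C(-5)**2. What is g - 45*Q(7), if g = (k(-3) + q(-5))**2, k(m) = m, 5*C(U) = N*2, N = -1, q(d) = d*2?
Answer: 809/5 ≈ 161.80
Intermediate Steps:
q(d) = 2*d
C(U) = -2/5 (C(U) = (-1*2)/5 = (1/5)*(-2) = -2/5)
Q(s) = 4/25 (Q(s) = (-2/5)**2 = 4/25)
g = 169 (g = (-3 + 2*(-5))**2 = (-3 - 10)**2 = (-13)**2 = 169)
g - 45*Q(7) = 169 - 45*4/25 = 169 - 36/5 = 809/5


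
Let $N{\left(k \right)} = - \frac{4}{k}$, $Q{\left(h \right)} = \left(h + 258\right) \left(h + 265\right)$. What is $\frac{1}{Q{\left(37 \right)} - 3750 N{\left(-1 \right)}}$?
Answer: $\frac{1}{74090} \approx 1.3497 \cdot 10^{-5}$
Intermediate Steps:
$Q{\left(h \right)} = \left(258 + h\right) \left(265 + h\right)$
$\frac{1}{Q{\left(37 \right)} - 3750 N{\left(-1 \right)}} = \frac{1}{\left(68370 + 37^{2} + 523 \cdot 37\right) - 3750 \left(- \frac{4}{-1}\right)} = \frac{1}{\left(68370 + 1369 + 19351\right) - 3750 \left(\left(-4\right) \left(-1\right)\right)} = \frac{1}{89090 - 15000} = \frac{1}{74090}$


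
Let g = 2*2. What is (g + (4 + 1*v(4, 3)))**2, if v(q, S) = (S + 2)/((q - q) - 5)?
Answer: 49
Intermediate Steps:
g = 4
v(q, S) = -2/5 - S/5 (v(q, S) = (2 + S)/(0 - 5) = (2 + S)/(-5) = (2 + S)*(-1/5) = -2/5 - S/5)
(g + (4 + 1*v(4, 3)))**2 = (4 + (4 + 1*(-2/5 - 1/5*3)))**2 = (4 + (4 + 1*(-2/5 - 3/5)))**2 = (4 + (4 + 1*(-1)))**2 = (4 + (4 - 1))**2 = (4 + 3)**2 = 7**2 = 49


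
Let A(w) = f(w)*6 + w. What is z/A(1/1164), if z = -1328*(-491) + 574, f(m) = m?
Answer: 759652008/7 ≈ 1.0852e+8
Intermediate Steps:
A(w) = 7*w (A(w) = w*6 + w = 6*w + w = 7*w)
z = 652622 (z = 652048 + 574 = 652622)
z/A(1/1164) = 652622/((7/1164)) = 652622/((7*(1/1164))) = 652622/(7/1164) = 652622*(1164/7) = 759652008/7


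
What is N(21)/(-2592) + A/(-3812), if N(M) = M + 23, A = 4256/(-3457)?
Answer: -35550259/2134849608 ≈ -0.016652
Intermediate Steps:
A = -4256/3457 (A = 4256*(-1/3457) = -4256/3457 ≈ -1.2311)
N(M) = 23 + M
N(21)/(-2592) + A/(-3812) = (23 + 21)/(-2592) - 4256/3457/(-3812) = 44*(-1/2592) - 4256/3457*(-1/3812) = -11/648 + 1064/3294521 = -35550259/2134849608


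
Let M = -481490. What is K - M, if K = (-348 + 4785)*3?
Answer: 494801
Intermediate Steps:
K = 13311 (K = 4437*3 = 13311)
K - M = 13311 - 1*(-481490) = 13311 + 481490 = 494801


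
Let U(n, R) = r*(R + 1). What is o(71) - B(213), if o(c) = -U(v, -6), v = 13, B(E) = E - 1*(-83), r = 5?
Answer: -271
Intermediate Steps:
B(E) = 83 + E (B(E) = E + 83 = 83 + E)
U(n, R) = 5 + 5*R (U(n, R) = 5*(R + 1) = 5*(1 + R) = 5 + 5*R)
o(c) = 25 (o(c) = -(5 + 5*(-6)) = -(5 - 30) = -1*(-25) = 25)
o(71) - B(213) = 25 - (83 + 213) = 25 - 1*296 = 25 - 296 = -271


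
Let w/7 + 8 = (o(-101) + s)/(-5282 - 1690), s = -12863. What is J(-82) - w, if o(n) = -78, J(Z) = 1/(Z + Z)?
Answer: 877993/20418 ≈ 43.001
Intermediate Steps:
J(Z) = 1/(2*Z)
w = -42835/996 (w = -56 + 7*((-78 - 12863)/(-5282 - 1690)) = -56 + 7*(-12941/(-6972)) = -56 + 7*(-12941*(-1/6972)) = -56 + 7*(12941/6972) = -56 + 12941/996 = -42835/996 ≈ -43.007)
J(-82) - w = (½)/(-82) - 1*(-42835/996) = (½)*(-1/82) + 42835/996 = -1/164 + 42835/996 = 877993/20418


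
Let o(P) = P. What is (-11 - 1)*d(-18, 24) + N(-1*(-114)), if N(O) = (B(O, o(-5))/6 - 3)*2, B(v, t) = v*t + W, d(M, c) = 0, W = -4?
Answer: -592/3 ≈ -197.33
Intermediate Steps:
B(v, t) = -4 + t*v (B(v, t) = v*t - 4 = t*v - 4 = -4 + t*v)
N(O) = -22/3 - 5*O/3 (N(O) = ((-4 - 5*O)/6 - 3)*2 = ((-4 - 5*O)*(1/6) - 3)*2 = ((-2/3 - 5*O/6) - 3)*2 = (-11/3 - 5*O/6)*2 = -22/3 - 5*O/3)
(-11 - 1)*d(-18, 24) + N(-1*(-114)) = (-11 - 1)*0 + (-22/3 - (-5)*(-114)/3) = -12*0 + (-22/3 - 5/3*114) = 0 + (-22/3 - 190) = 0 - 592/3 = -592/3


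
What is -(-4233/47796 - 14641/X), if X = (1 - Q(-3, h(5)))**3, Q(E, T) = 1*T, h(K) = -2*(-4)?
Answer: -33253777/780668 ≈ -42.597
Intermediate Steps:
h(K) = 8
Q(E, T) = T
X = -343 (X = (1 - 1*8)**3 = (1 - 8)**3 = (-7)**3 = -343)
-(-4233/47796 - 14641/X) = -(-4233/47796 - 14641/(-343)) = -(-4233*1/47796 - 14641*(-1/343)) = -(-1411/15932 + 14641/343) = -1*33253777/780668 = -33253777/780668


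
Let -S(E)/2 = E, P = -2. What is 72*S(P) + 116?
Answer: 404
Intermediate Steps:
S(E) = -2*E
72*S(P) + 116 = 72*(-2*(-2)) + 116 = 72*4 + 116 = 288 + 116 = 404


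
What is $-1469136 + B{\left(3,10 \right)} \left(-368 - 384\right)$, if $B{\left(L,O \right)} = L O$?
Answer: $-1491696$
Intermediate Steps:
$-1469136 + B{\left(3,10 \right)} \left(-368 - 384\right) = -1469136 + 3 \cdot 10 \left(-368 - 384\right) = -1469136 + 30 \left(-752\right) = -1469136 - 22560 = -1491696$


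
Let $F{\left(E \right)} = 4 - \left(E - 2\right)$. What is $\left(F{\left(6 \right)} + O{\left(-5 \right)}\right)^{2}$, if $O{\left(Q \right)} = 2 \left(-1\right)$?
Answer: $4$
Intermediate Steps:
$O{\left(Q \right)} = -2$
$F{\left(E \right)} = 6 - E$ ($F{\left(E \right)} = 4 - \left(-2 + E\right) = 6 - E$)
$\left(F{\left(6 \right)} + O{\left(-5 \right)}\right)^{2} = \left(\left(6 - 6\right) - 2\right)^{2} = \left(0 - 2\right)^{2} = \left(-2\right)^{2} = 4$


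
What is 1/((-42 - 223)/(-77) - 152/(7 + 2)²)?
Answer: 6237/9761 ≈ 0.63897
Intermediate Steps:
1/((-42 - 223)/(-77) - 152/(7 + 2)²) = 1/(-265*(-1/77) - 152/(9²)) = 1/(265/77 - 152/81) = 1/(9761/6237) = 6237/9761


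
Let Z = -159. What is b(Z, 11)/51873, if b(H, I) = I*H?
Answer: -583/17291 ≈ -0.033717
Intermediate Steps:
b(H, I) = H*I
b(Z, 11)/51873 = -159*11/51873 = -1749*1/51873 = -583/17291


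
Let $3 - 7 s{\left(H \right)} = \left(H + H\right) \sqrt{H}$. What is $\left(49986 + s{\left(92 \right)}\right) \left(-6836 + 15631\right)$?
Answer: $\frac{3077414475}{7} - \frac{3236560 \sqrt{23}}{7} \approx 4.3741 \cdot 10^{8}$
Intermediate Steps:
$s{\left(H \right)} = \frac{3}{7} - \frac{2 H^{\frac{3}{2}}}{7}$ ($s{\left(H \right)} = \frac{3}{7} - \frac{\left(H + H\right) \sqrt{H}}{7} = \frac{3}{7} - \frac{2 H \sqrt{H}}{7} = \frac{3}{7} - \frac{2 H^{\frac{3}{2}}}{7}$)
$\left(49986 + s{\left(92 \right)}\right) \left(-6836 + 15631\right) = \left(49986 + \left(\frac{3}{7} - \frac{2 \cdot 92^{\frac{3}{2}}}{7}\right)\right) \left(-6836 + 15631\right) = \left(49986 + \left(\frac{3}{7} - \frac{2 \cdot 184 \sqrt{23}}{7}\right)\right) 8795 = \left(49986 + \left(\frac{3}{7} - \frac{368 \sqrt{23}}{7}\right)\right) 8795 = \left(\frac{349905}{7} - \frac{368 \sqrt{23}}{7}\right) 8795 = \frac{3077414475}{7} - \frac{3236560 \sqrt{23}}{7}$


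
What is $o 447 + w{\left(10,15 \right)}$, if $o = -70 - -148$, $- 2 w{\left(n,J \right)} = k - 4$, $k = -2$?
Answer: $34869$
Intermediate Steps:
$w{\left(n,J \right)} = 3$ ($w{\left(n,J \right)} = - \frac{-2 - 4}{2} = \left(- \frac{1}{2}\right) \left(-6\right) = 3$)
$o = 78$ ($o = -70 + 148 = 78$)
$o 447 + w{\left(10,15 \right)} = 78 \cdot 447 + 3 = 34866 + 3 = 34869$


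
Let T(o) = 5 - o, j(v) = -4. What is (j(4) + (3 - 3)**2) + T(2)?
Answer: -1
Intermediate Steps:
(j(4) + (3 - 3)**2) + T(2) = (-4 + (3 - 3)**2) + (5 - 1*2) = (-4 + 0**2) + (5 - 2) = (-4 + 0) + 3 = -4 + 3 = -1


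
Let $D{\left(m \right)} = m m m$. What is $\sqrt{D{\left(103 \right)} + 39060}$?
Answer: $\sqrt{1131787} \approx 1063.9$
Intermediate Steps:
$D{\left(m \right)} = m^{3}$ ($D{\left(m \right)} = m^{2} m = m^{3}$)
$\sqrt{D{\left(103 \right)} + 39060} = \sqrt{103^{3} + 39060} = \sqrt{1092727 + 39060} = \sqrt{1131787}$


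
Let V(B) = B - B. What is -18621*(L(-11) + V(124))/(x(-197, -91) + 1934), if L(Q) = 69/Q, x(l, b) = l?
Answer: 142761/2123 ≈ 67.245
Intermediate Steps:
V(B) = 0
-18621*(L(-11) + V(124))/(x(-197, -91) + 1934) = -18621*(69/(-11) + 0)/(-197 + 1934) = -18621/(1737/(69*(-1/11) + 0)) = -18621/(1737/(-69/11 + 0)) = -18621/(1737/(-69/11)) = -18621/(1737*(-11/69)) = -18621/(-6369/23) = -18621*(-23/6369) = 142761/2123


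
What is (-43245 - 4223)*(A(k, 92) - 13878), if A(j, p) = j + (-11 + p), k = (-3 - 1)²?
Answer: 654156508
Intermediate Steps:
k = 16 (k = (-4)² = 16)
A(j, p) = -11 + j + p
(-43245 - 4223)*(A(k, 92) - 13878) = (-43245 - 4223)*((-11 + 16 + 92) - 13878) = -47468*(97 - 13878) = -47468*(-13781) = 654156508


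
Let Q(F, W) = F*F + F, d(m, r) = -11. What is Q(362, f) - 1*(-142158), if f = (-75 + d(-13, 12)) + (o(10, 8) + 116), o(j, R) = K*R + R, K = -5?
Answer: 273564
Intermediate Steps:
o(j, R) = -4*R (o(j, R) = -5*R + R = -4*R)
f = -2 (f = (-75 - 11) + (-4*8 + 116) = -86 + (-32 + 116) = -86 + 84 = -2)
Q(F, W) = F + F² (Q(F, W) = F² + F = F + F²)
Q(362, f) - 1*(-142158) = 362*(1 + 362) - 1*(-142158) = 362*363 + 142158 = 131406 + 142158 = 273564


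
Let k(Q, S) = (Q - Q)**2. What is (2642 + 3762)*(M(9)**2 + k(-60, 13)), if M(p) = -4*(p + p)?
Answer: 33198336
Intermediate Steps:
k(Q, S) = 0 (k(Q, S) = 0**2 = 0)
M(p) = -8*p
(2642 + 3762)*(M(9)**2 + k(-60, 13)) = (2642 + 3762)*((-8*9)**2 + 0) = 6404*((-72)**2 + 0) = 6404*(5184 + 0) = 6404*5184 = 33198336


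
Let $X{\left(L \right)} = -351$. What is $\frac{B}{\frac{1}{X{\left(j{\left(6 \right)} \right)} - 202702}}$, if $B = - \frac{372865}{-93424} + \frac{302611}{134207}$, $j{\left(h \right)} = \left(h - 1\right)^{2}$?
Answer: $- \frac{15901531840982307}{12538154768} \approx -1.2683 \cdot 10^{6}$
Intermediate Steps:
$j{\left(h \right)} = \left(-1 + h\right)^{2}$
$B = \frac{78312223119}{12538154768}$ ($B = \left(-372865\right) \left(- \frac{1}{93424}\right) + 302611 \cdot \frac{1}{134207} = \frac{372865}{93424} + \frac{302611}{134207} = \frac{78312223119}{12538154768} \approx 6.2459$)
$\frac{B}{\frac{1}{X{\left(j{\left(6 \right)} \right)} - 202702}} = \frac{78312223119}{12538154768 \frac{1}{-351 - 202702}} = \frac{78312223119}{12538154768 \frac{1}{-203053}} = \frac{78312223119}{12538154768 \left(- \frac{1}{203053}\right)} = \frac{78312223119}{12538154768} \left(-203053\right) = - \frac{15901531840982307}{12538154768}$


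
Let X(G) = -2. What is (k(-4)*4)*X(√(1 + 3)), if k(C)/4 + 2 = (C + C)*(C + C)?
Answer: -1984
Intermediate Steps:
k(C) = -8 + 16*C² (k(C) = -8 + 4*((C + C)*(C + C)) = -8 + 4*((2*C)*(2*C)) = -8 + 4*(4*C²) = -8 + 16*C²)
(k(-4)*4)*X(√(1 + 3)) = ((-8 + 16*(-4)²)*4)*(-2) = ((-8 + 16*16)*4)*(-2) = ((-8 + 256)*4)*(-2) = (248*4)*(-2) = 992*(-2) = -1984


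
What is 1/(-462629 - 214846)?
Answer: -1/677475 ≈ -1.4761e-6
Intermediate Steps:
1/(-462629 - 214846) = 1/(-677475) = -1/677475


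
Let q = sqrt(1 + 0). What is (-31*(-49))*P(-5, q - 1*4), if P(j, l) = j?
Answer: -7595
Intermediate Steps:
q = 1 (q = sqrt(1) = 1)
(-31*(-49))*P(-5, q - 1*4) = -31*(-49)*(-5) = 1519*(-5) = -7595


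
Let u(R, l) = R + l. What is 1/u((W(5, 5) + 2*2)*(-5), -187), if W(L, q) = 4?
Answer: -1/227 ≈ -0.0044053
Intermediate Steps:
1/u((W(5, 5) + 2*2)*(-5), -187) = 1/((4 + 2*2)*(-5) - 187) = 1/((4 + 4)*(-5) - 187) = 1/(8*(-5) - 187) = 1/(-40 - 187) = 1/(-227) = -1/227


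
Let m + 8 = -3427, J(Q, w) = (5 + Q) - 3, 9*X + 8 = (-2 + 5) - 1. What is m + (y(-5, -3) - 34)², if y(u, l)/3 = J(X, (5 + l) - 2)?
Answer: -2535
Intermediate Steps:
X = -⅔ (X = -8/9 + ((-2 + 5) - 1)/9 = -8/9 + (3 - 1)/9 = -8/9 + (⅑)*2 = -8/9 + 2/9 = -⅔ ≈ -0.66667)
J(Q, w) = 2 + Q
y(u, l) = 4 (y(u, l) = 3*(2 - ⅔) = 3*(4/3) = 4)
m = -3435 (m = -8 - 3427 = -3435)
m + (y(-5, -3) - 34)² = -3435 + (4 - 34)² = -3435 + (-30)² = -3435 + 900 = -2535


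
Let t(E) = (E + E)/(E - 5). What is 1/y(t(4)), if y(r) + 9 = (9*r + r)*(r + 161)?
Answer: -1/12249 ≈ -8.1639e-5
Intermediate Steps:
t(E) = 2*E/(-5 + E) (t(E) = (2*E)/(-5 + E) = 2*E/(-5 + E))
y(r) = -9 + 10*r*(161 + r) (y(r) = -9 + (9*r + r)*(r + 161) = -9 + (10*r)*(161 + r) = -9 + 10*r*(161 + r))
1/y(t(4)) = 1/(-9 + 10*(2*4/(-5 + 4))² + 1610*(2*4/(-5 + 4))) = 1/(-9 + 10*(2*4/(-1))² + 1610*(2*4/(-1))) = 1/(-9 + 10*(2*4*(-1))² + 1610*(2*4*(-1))) = 1/(-9 + 10*(-8)² + 1610*(-8)) = 1/(-9 + 10*64 - 12880) = 1/(-9 + 640 - 12880) = 1/(-12249) = -1/12249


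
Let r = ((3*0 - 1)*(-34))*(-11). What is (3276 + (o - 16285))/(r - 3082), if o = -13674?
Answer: 26683/3456 ≈ 7.7208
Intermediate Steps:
r = -374 (r = ((0 - 1)*(-34))*(-11) = -1*(-34)*(-11) = 34*(-11) = -374)
(3276 + (o - 16285))/(r - 3082) = (3276 + (-13674 - 16285))/(-374 - 3082) = (3276 - 29959)/(-3456) = -26683*(-1/3456) = 26683/3456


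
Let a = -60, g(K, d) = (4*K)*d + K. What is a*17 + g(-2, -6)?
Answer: -974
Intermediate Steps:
g(K, d) = K + 4*K*d (g(K, d) = 4*K*d + K = K + 4*K*d)
a*17 + g(-2, -6) = -60*17 - 2*(1 + 4*(-6)) = -1020 - 2*(1 - 24) = -1020 - 2*(-23) = -1020 + 46 = -974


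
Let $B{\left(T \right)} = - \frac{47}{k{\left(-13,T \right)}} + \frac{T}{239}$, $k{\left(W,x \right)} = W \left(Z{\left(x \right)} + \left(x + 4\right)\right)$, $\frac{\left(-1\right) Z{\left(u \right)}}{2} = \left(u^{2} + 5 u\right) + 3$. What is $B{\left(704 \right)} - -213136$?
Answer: $\frac{660613502818047}{3099449990} \approx 2.1314 \cdot 10^{5}$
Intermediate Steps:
$Z{\left(u \right)} = -6 - 10 u - 2 u^{2}$ ($Z{\left(u \right)} = - 2 \left(\left(u^{2} + 5 u\right) + 3\right) = - 2 \left(3 + u^{2} + 5 u\right) = -6 - 10 u - 2 u^{2}$)
$k{\left(W,x \right)} = W \left(-2 - 9 x - 2 x^{2}\right)$ ($k{\left(W,x \right)} = W \left(\left(-6 - 10 x - 2 x^{2}\right) + \left(x + 4\right)\right) = W \left(\left(-6 - 10 x - 2 x^{2}\right) + \left(4 + x\right)\right) = W \left(-2 - 9 x - 2 x^{2}\right)$)
$B{\left(T \right)} = - \frac{47}{26 + 26 T^{2} + 117 T} + \frac{T}{239}$ ($B{\left(T \right)} = - \frac{47}{\left(-13\right) \left(-2 - 9 T - 2 T^{2}\right)} + \frac{T}{239} = - \frac{47}{26 + 26 T^{2} + 117 T} + T \frac{1}{239} = - \frac{47}{26 + 26 T^{2} + 117 T} + \frac{T}{239}$)
$B{\left(704 \right)} - -213136 = \frac{-11233 + 26 \cdot 704 + 26 \cdot 704^{3} + 117 \cdot 704^{2}}{3107 \left(2 + 2 \cdot 704^{2} + 9 \cdot 704\right)} - -213136 = \frac{-11233 + 18304 + 26 \cdot 348913664 + 117 \cdot 495616}{3107 \left(2 + 2 \cdot 495616 + 6336\right)} + 213136 = \frac{-11233 + 18304 + 9071755264 + 57987072}{3107 \left(2 + 991232 + 6336\right)} + 213136 = \frac{1}{3107} \cdot \frac{1}{997570} \cdot 9129749407 + 213136 = \frac{9129749407}{3099449990} + 213136 = \frac{660613502818047}{3099449990}$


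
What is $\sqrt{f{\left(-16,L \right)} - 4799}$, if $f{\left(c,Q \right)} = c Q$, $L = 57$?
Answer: $i \sqrt{5711} \approx 75.571 i$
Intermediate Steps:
$f{\left(c,Q \right)} = Q c$
$\sqrt{f{\left(-16,L \right)} - 4799} = \sqrt{57 \left(-16\right) - 4799} = \sqrt{-912 - 4799} = \sqrt{-5711} = i \sqrt{5711}$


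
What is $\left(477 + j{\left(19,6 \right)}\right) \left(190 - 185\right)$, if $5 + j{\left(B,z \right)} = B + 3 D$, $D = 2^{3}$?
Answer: $2575$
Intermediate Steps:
$D = 8$
$j{\left(B,z \right)} = 19 + B$ ($j{\left(B,z \right)} = -5 + \left(B + 3 \cdot 8\right) = -5 + \left(B + 24\right) = -5 + \left(24 + B\right) = 19 + B$)
$\left(477 + j{\left(19,6 \right)}\right) \left(190 - 185\right) = \left(477 + \left(19 + 19\right)\right) \left(190 - 185\right) = \left(477 + 38\right) 5 = 515 \cdot 5 = 2575$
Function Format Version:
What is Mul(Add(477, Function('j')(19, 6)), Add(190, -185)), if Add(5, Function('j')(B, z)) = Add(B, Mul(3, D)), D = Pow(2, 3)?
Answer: 2575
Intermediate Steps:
D = 8
Function('j')(B, z) = Add(19, B) (Function('j')(B, z) = Add(-5, Add(B, Mul(3, 8))) = Add(-5, Add(B, 24)) = Add(-5, Add(24, B)) = Add(19, B))
Mul(Add(477, Function('j')(19, 6)), Add(190, -185)) = Mul(Add(477, Add(19, 19)), Add(190, -185)) = Mul(Add(477, 38), 5) = Mul(515, 5) = 2575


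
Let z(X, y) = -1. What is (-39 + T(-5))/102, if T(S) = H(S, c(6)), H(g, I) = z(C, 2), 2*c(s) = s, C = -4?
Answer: -20/51 ≈ -0.39216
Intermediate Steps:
c(s) = s/2
H(g, I) = -1
T(S) = -1
(-39 + T(-5))/102 = (-39 - 1)/102 = -40*1/102 = -20/51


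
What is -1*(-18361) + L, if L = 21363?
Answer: 39724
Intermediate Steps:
-1*(-18361) + L = -1*(-18361) + 21363 = 18361 + 21363 = 39724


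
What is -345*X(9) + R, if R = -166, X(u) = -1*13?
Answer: 4319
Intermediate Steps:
X(u) = -13
-345*X(9) + R = -345*(-13) - 166 = 4485 - 166 = 4319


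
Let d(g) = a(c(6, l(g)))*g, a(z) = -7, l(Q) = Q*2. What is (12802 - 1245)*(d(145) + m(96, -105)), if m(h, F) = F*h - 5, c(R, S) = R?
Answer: -128282700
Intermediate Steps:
l(Q) = 2*Q
m(h, F) = -5 + F*h
d(g) = -7*g
(12802 - 1245)*(d(145) + m(96, -105)) = (12802 - 1245)*(-7*145 + (-5 - 105*96)) = 11557*(-1015 + (-5 - 10080)) = 11557*(-1015 - 10085) = 11557*(-11100) = -128282700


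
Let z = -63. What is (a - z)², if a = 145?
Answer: 43264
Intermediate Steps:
(a - z)² = (145 - 1*(-63))² = (145 + 63)² = 208² = 43264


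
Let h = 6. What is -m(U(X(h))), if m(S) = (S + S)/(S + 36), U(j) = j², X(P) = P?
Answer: -1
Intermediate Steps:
m(S) = 2*S/(36 + S) (m(S) = (2*S)/(36 + S) = 2*S/(36 + S))
-m(U(X(h))) = -2*6²/(36 + 6²) = -2*36/(36 + 36) = -2*36/72 = -1*1 = -1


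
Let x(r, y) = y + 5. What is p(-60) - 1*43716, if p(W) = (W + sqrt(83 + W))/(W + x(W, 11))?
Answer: -480861/11 - sqrt(23)/44 ≈ -43715.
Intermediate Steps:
x(r, y) = 5 + y
p(W) = (W + sqrt(83 + W))/(16 + W) (p(W) = (W + sqrt(83 + W))/(W + (5 + 11)) = (W + sqrt(83 + W))/(W + 16) = (W + sqrt(83 + W))/(16 + W))
p(-60) - 1*43716 = (-60 + sqrt(83 - 60))/(16 - 60) - 1*43716 = (-60 + sqrt(23))/(-44) - 43716 = -(-60 + sqrt(23))/44 - 43716 = (15/11 - sqrt(23)/44) - 43716 = -480861/11 - sqrt(23)/44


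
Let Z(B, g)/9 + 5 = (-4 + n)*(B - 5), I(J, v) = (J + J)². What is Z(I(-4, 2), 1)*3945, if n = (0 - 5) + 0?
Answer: -19030680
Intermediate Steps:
I(J, v) = 4*J² (I(J, v) = (2*J)² = 4*J²)
n = -5 (n = -5 + 0 = -5)
Z(B, g) = 360 - 81*B (Z(B, g) = -45 + 9*((-4 - 5)*(B - 5)) = -45 + 9*(-9*(-5 + B)) = -45 + 9*(45 - 9*B) = -45 + (405 - 81*B) = 360 - 81*B)
Z(I(-4, 2), 1)*3945 = (360 - 324*(-4)²)*3945 = (360 - 324*16)*3945 = (360 - 81*64)*3945 = (360 - 5184)*3945 = -4824*3945 = -19030680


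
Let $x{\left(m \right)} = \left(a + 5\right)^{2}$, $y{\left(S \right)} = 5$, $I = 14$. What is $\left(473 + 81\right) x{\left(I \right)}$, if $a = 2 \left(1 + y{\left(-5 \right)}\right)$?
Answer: $160106$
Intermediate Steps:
$a = 12$ ($a = 2 \left(1 + 5\right) = 2 \cdot 6 = 12$)
$x{\left(m \right)} = 289$ ($x{\left(m \right)} = \left(12 + 5\right)^{2} = 17^{2} = 289$)
$\left(473 + 81\right) x{\left(I \right)} = \left(473 + 81\right) 289 = 554 \cdot 289 = 160106$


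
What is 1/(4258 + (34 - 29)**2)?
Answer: 1/4283 ≈ 0.00023348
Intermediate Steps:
1/(4258 + (34 - 29)**2) = 1/(4258 + 5**2) = 1/(4258 + 25) = 1/4283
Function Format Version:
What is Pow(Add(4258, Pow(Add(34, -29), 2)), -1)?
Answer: Rational(1, 4283) ≈ 0.00023348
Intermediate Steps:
Pow(Add(4258, Pow(Add(34, -29), 2)), -1) = Pow(Add(4258, Pow(5, 2)), -1) = Pow(Add(4258, 25), -1) = Pow(4283, -1) = Rational(1, 4283)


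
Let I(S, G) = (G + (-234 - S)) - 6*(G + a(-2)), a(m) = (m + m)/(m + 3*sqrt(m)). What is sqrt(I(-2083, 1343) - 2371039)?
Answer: sqrt((4751834 - 7127715*I*sqrt(2))/(-2 + 3*I*sqrt(2))) ≈ 0.e-3 - 1541.4*I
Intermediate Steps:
a(m) = 2*m/(m + 3*sqrt(m)) (a(m) = (2*m)/(m + 3*sqrt(m)) = 2*m/(m + 3*sqrt(m)))
I(S, G) = -234 - S - 5*G + 24/(-2 + 3*I*sqrt(2)) (I(S, G) = (G + (-234 - S)) - 6*(G + 2*(-2)/(-2 + 3*sqrt(-2))) = (-234 + G - S) - 6*(G + 2*(-2)/(-2 + 3*(I*sqrt(2)))) = (-234 + G - S) - 6*(G + 2*(-2)/(-2 + 3*I*sqrt(2))) = (-234 + G - S) - 6*(G - 4/(-2 + 3*I*sqrt(2))) = (-234 + G - S) + (-6*G + 24/(-2 + 3*I*sqrt(2))) = -234 - S - 5*G + 24/(-2 + 3*I*sqrt(2)))
sqrt(I(-2083, 1343) - 2371039) = sqrt((-2598/11 - 1*(-2083) - 5*1343 - 36*I*sqrt(2)/11) - 2371039) = sqrt((-2598/11 + 2083 - 6715 - 36*I*sqrt(2)/11) - 2371039) = sqrt((-53550/11 - 36*I*sqrt(2)/11) - 2371039) = sqrt(-26134979/11 - 36*I*sqrt(2)/11)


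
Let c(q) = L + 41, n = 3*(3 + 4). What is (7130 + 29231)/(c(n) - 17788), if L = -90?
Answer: -36361/17837 ≈ -2.0385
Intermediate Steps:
n = 21 (n = 3*7 = 21)
c(q) = -49 (c(q) = -90 + 41 = -49)
(7130 + 29231)/(c(n) - 17788) = (7130 + 29231)/(-49 - 17788) = 36361/(-17837) = 36361*(-1/17837) = -36361/17837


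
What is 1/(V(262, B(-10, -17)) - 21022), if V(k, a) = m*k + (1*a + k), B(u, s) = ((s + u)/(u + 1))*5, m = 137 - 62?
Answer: -1/1095 ≈ -0.00091324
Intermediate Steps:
m = 75
B(u, s) = 5*(s + u)/(1 + u) (B(u, s) = ((s + u)/(1 + u))*5 = 5*(s + u)/(1 + u))
V(k, a) = a + 76*k (V(k, a) = 75*k + (1*a + k) = 75*k + (a + k) = a + 76*k)
1/(V(262, B(-10, -17)) - 21022) = 1/((5*(-17 - 10)/(1 - 10) + 76*262) - 21022) = 1/((5*(-27)/(-9) + 19912) - 21022) = 1/((5*(-1/9)*(-27) + 19912) - 21022) = 1/((15 + 19912) - 21022) = 1/(19927 - 21022) = 1/(-1095) = -1/1095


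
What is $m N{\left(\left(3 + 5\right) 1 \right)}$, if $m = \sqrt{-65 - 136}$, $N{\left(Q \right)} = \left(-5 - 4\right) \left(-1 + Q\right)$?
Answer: $- 63 i \sqrt{201} \approx - 893.18 i$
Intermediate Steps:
$N{\left(Q \right)} = 9 - 9 Q$ ($N{\left(Q \right)} = - 9 \left(-1 + Q\right) = 9 - 9 Q$)
$m = i \sqrt{201}$ ($m = \sqrt{-201} = i \sqrt{201} \approx 14.177 i$)
$m N{\left(\left(3 + 5\right) 1 \right)} = i \sqrt{201} \left(9 - 9 \left(3 + 5\right) 1\right) = i \sqrt{201} \left(9 - 9 \cdot 8 \cdot 1\right) = i \sqrt{201} \left(9 - 72\right) = i \sqrt{201} \left(-63\right) = - 63 i \sqrt{201}$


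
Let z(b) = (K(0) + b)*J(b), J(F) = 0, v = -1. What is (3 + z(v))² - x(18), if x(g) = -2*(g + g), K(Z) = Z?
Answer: 81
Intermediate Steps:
x(g) = -4*g
z(b) = 0 (z(b) = (0 + b)*0 = b*0 = 0)
(3 + z(v))² - x(18) = (3 + 0)² - (-4)*18 = 3² - 1*(-72) = 9 + 72 = 81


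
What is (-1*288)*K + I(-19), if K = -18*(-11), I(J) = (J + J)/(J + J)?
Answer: -57023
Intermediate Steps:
I(J) = 1 (I(J) = (2*J)/((2*J)) = (2*J)*(1/(2*J)) = 1)
K = 198
(-1*288)*K + I(-19) = -1*288*198 + 1 = -288*198 + 1 = -57024 + 1 = -57023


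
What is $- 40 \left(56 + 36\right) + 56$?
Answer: $-3624$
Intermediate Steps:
$- 40 \left(56 + 36\right) + 56 = \left(-40\right) 92 + 56 = -3680 + 56 = -3624$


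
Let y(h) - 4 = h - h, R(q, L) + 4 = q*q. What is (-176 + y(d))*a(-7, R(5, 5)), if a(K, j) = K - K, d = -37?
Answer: 0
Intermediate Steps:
R(q, L) = -4 + q² (R(q, L) = -4 + q*q = -4 + q²)
a(K, j) = 0
y(h) = 4 (y(h) = 4 + (h - h) = 4 + 0 = 4)
(-176 + y(d))*a(-7, R(5, 5)) = (-176 + 4)*0 = -172*0 = 0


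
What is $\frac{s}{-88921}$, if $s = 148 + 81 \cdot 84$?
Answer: $- \frac{6952}{88921} \approx -0.078182$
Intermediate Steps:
$s = 6952$ ($s = 148 + 6804 = 6952$)
$\frac{s}{-88921} = \frac{6952}{-88921} = 6952 \left(- \frac{1}{88921}\right) = - \frac{6952}{88921}$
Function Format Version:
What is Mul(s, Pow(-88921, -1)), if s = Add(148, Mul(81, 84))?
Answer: Rational(-6952, 88921) ≈ -0.078182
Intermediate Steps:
s = 6952 (s = Add(148, 6804) = 6952)
Mul(s, Pow(-88921, -1)) = Mul(6952, Pow(-88921, -1)) = Mul(6952, Rational(-1, 88921)) = Rational(-6952, 88921)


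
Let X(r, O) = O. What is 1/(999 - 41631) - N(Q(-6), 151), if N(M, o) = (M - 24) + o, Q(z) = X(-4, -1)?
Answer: -5119633/40632 ≈ -126.00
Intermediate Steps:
Q(z) = -1
N(M, o) = -24 + M + o (N(M, o) = (-24 + M) + o = -24 + M + o)
1/(999 - 41631) - N(Q(-6), 151) = 1/(999 - 41631) - (-24 - 1 + 151) = 1/(-40632) - 1*126 = -1/40632 - 126 = -5119633/40632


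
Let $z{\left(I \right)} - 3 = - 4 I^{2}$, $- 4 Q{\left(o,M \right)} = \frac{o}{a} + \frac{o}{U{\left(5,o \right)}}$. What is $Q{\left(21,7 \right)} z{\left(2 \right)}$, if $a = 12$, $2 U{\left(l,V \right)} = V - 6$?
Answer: $\frac{1183}{80} \approx 14.788$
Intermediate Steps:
$U{\left(l,V \right)} = -3 + \frac{V}{2}$ ($U{\left(l,V \right)} = \frac{V - 6}{2} = \frac{-6 + V}{2} = -3 + \frac{V}{2}$)
$Q{\left(o,M \right)} = - \frac{o}{48} - \frac{o}{4 \left(-3 + \frac{o}{2}\right)}$ ($Q{\left(o,M \right)} = - \frac{\frac{o}{12} + \frac{o}{-3 + \frac{o}{2}}}{4} = - \frac{o}{48} - \frac{o}{4 \left(-3 + \frac{o}{2}\right)}$)
$z{\left(I \right)} = 3 - 4 I^{2}$
$Q{\left(21,7 \right)} z{\left(2 \right)} = \frac{1}{48} \cdot 21 \frac{1}{-6 + 21} \left(-18 - 21\right) \left(3 - 4 \cdot 2^{2}\right) = \frac{1}{48} \cdot 21 \cdot \frac{1}{15} \left(-18 - 21\right) \left(3 - 16\right) = \frac{1}{48} \cdot 21 \cdot \frac{1}{15} \left(-39\right) \left(3 - 16\right) = \left(- \frac{91}{80}\right) \left(-13\right) = \frac{1183}{80}$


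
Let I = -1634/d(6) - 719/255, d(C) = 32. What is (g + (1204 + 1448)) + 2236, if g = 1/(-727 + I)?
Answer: 15573159032/3185999 ≈ 4888.0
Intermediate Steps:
I = -219839/4080 (I = -1634/32 - 719/255 = -1634*1/32 - 719*1/255 = -817/16 - 719/255 = -219839/4080 ≈ -53.882)
g = -4080/3185999 (g = 1/(-727 - 219839/4080) = 1/(-3185999/4080) = -4080/3185999 ≈ -0.0012806)
(g + (1204 + 1448)) + 2236 = (-4080/3185999 + (1204 + 1448)) + 2236 = (-4080/3185999 + 2652) + 2236 = 8449265268/3185999 + 2236 = 15573159032/3185999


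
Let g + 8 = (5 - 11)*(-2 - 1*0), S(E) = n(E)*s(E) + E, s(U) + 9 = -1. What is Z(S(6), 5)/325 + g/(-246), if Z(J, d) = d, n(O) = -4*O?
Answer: -7/7995 ≈ -0.00087555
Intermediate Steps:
s(U) = -10 (s(U) = -9 - 1 = -10)
S(E) = 41*E (S(E) = -4*E*(-10) + E = 40*E + E = 41*E)
g = 4 (g = -8 + (5 - 11)*(-2 - 1*0) = -8 - 6*(-2 + 0) = -8 - 6*(-2) = -8 + 12 = 4)
Z(S(6), 5)/325 + g/(-246) = 5/325 + 4/(-246) = 5*(1/325) + 4*(-1/246) = 1/65 - 2/123 = -7/7995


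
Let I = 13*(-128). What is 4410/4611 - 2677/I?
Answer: 6560629/2557568 ≈ 2.5652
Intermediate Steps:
I = -1664
4410/4611 - 2677/I = 4410/4611 - 2677/(-1664) = 4410*(1/4611) - 2677*(-1/1664) = 1470/1537 + 2677/1664 = 6560629/2557568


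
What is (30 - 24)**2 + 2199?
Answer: 2235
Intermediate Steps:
(30 - 24)**2 + 2199 = 6**2 + 2199 = 36 + 2199 = 2235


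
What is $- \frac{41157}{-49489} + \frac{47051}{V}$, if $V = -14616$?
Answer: $- \frac{1726956227}{723331224} \approx -2.3875$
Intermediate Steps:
$- \frac{41157}{-49489} + \frac{47051}{V} = - \frac{41157}{-49489} + \frac{47051}{-14616} = \left(-41157\right) \left(- \frac{1}{49489}\right) + 47051 \left(- \frac{1}{14616}\right) = \frac{41157}{49489} - \frac{47051}{14616} = - \frac{1726956227}{723331224}$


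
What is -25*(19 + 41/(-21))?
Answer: -8950/21 ≈ -426.19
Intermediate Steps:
-25*(19 + 41/(-21)) = -25*(19 + 41*(-1/21)) = -25*(19 - 41/21) = -25*358/21 = -8950/21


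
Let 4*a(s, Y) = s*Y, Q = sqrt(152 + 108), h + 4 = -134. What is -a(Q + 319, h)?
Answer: 22011/2 + 69*sqrt(65) ≈ 11562.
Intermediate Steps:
h = -138 (h = -4 - 134 = -138)
Q = 2*sqrt(65) (Q = sqrt(260) = 2*sqrt(65) ≈ 16.125)
a(s, Y) = Y*s/4 (a(s, Y) = (s*Y)/4 = (Y*s)/4 = Y*s/4)
-a(Q + 319, h) = -(-138)*(2*sqrt(65) + 319)/4 = -(-138)*(319 + 2*sqrt(65))/4 = -(-22011/2 - 69*sqrt(65)) = 22011/2 + 69*sqrt(65)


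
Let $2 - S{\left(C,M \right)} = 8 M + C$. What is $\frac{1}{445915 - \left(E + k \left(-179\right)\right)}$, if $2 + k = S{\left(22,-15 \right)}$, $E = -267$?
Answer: $\frac{1}{463724} \approx 2.1565 \cdot 10^{-6}$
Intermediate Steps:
$S{\left(C,M \right)} = 2 - C - 8 M$ ($S{\left(C,M \right)} = 2 - \left(8 M + C\right) = 2 - \left(C + 8 M\right) = 2 - C - 8 M$)
$k = 98$ ($k = -2 - -100 = -2 + \left(2 - 22 + 120\right) = -2 + 100 = 98$)
$\frac{1}{445915 - \left(E + k \left(-179\right)\right)} = \frac{1}{445915 - \left(-267 + 98 \left(-179\right)\right)} = \frac{1}{445915 - \left(-267 - 17542\right)} = \frac{1}{445915 - -17809} = \frac{1}{445915 + 17809} = \frac{1}{463724}$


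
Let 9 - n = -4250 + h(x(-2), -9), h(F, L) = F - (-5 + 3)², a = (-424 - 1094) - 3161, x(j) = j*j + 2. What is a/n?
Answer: -4679/4257 ≈ -1.0991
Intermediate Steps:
x(j) = 2 + j² (x(j) = j² + 2 = 2 + j²)
a = -4679 (a = -1518 - 3161 = -4679)
h(F, L) = -4 + F (h(F, L) = F - 1*(-2)² = F - 1*4 = F - 4 = -4 + F)
n = 4257 (n = 9 - (-4250 + (-4 + (2 + (-2)²))) = 9 - (-4250 + (-4 + (2 + 4))) = 9 - (-4250 + (-4 + 6)) = 9 - (-4250 + 2) = 9 - 1*(-4248) = 9 + 4248 = 4257)
a/n = -4679/4257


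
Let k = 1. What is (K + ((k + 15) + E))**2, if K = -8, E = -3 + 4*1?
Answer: 81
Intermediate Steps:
E = 1 (E = -3 + 4 = 1)
(K + ((k + 15) + E))**2 = (-8 + ((1 + 15) + 1))**2 = (-8 + (16 + 1))**2 = (-8 + 17)**2 = 9**2 = 81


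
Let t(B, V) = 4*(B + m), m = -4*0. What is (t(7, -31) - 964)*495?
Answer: -463320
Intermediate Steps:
m = 0
t(B, V) = 4*B (t(B, V) = 4*(B + 0) = 4*B)
(t(7, -31) - 964)*495 = (4*7 - 964)*495 = (28 - 964)*495 = -936*495 = -463320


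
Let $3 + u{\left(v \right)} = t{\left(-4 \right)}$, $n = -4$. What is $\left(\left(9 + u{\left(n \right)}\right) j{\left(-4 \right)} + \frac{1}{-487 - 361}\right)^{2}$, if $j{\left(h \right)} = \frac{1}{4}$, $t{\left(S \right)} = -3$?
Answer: $\frac{403225}{719104} \approx 0.56073$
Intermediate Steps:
$u{\left(v \right)} = -6$ ($u{\left(v \right)} = -3 - 3 = -6$)
$j{\left(h \right)} = \frac{1}{4}$
$\left(\left(9 + u{\left(n \right)}\right) j{\left(-4 \right)} + \frac{1}{-487 - 361}\right)^{2} = \left(\left(9 - 6\right) \frac{1}{4} + \frac{1}{-487 - 361}\right)^{2} = \left(3 \cdot \frac{1}{4} + \frac{1}{-848}\right)^{2} = \left(\frac{3}{4} - \frac{1}{848}\right)^{2} = \left(\frac{635}{848}\right)^{2} = \frac{403225}{719104}$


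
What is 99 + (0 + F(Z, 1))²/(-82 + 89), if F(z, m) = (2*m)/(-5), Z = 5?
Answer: 17329/175 ≈ 99.023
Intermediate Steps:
F(z, m) = -2*m/5 (F(z, m) = (2*m)*(-⅕) = -2*m/5)
99 + (0 + F(Z, 1))²/(-82 + 89) = 99 + (0 - ⅖*1)²/(-82 + 89) = 99 + (0 - ⅖)²/7 = 99 + (-⅖)²/7 = 99 + (⅐)*(4/25) = 99 + 4/175 = 17329/175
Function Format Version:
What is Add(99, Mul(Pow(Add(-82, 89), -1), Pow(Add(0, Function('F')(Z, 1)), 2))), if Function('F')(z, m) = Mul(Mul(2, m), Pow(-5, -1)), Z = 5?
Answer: Rational(17329, 175) ≈ 99.023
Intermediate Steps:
Function('F')(z, m) = Mul(Rational(-2, 5), m) (Function('F')(z, m) = Mul(Mul(2, m), Rational(-1, 5)) = Mul(Rational(-2, 5), m))
Add(99, Mul(Pow(Add(-82, 89), -1), Pow(Add(0, Function('F')(Z, 1)), 2))) = Add(99, Mul(Pow(Add(-82, 89), -1), Pow(Add(0, Mul(Rational(-2, 5), 1)), 2))) = Add(99, Mul(Pow(7, -1), Pow(Add(0, Rational(-2, 5)), 2))) = Add(99, Mul(Rational(1, 7), Pow(Rational(-2, 5), 2))) = Add(99, Mul(Rational(1, 7), Rational(4, 25))) = Add(99, Rational(4, 175)) = Rational(17329, 175)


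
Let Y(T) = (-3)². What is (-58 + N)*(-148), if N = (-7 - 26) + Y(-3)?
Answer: 12136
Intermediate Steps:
Y(T) = 9
N = -24 (N = (-7 - 26) + 9 = -33 + 9 = -24)
(-58 + N)*(-148) = (-58 - 24)*(-148) = -82*(-148) = 12136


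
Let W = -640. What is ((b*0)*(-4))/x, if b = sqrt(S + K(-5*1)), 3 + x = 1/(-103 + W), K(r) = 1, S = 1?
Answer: 0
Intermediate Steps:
x = -2230/743 (x = -3 + 1/(-103 - 640) = -3 + 1/(-743) = -3 - 1/743 = -2230/743 ≈ -3.0013)
b = sqrt(2) (b = sqrt(1 + 1) = sqrt(2) ≈ 1.4142)
((b*0)*(-4))/x = ((sqrt(2)*0)*(-4))/(-2230/743) = (0*(-4))*(-743/2230) = 0*(-743/2230) = 0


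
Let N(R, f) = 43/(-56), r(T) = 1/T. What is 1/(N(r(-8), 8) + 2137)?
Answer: 56/119629 ≈ 0.00046811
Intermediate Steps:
r(T) = 1/T
N(R, f) = -43/56 (N(R, f) = 43*(-1/56) = -43/56)
1/(N(r(-8), 8) + 2137) = 1/(-43/56 + 2137) = 1/(119629/56) = 56/119629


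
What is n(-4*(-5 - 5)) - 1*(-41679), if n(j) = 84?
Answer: 41763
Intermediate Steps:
n(-4*(-5 - 5)) - 1*(-41679) = 84 - 1*(-41679) = 84 + 41679 = 41763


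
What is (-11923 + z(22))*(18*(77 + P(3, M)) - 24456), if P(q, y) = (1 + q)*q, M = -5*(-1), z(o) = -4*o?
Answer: 274499394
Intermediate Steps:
M = 5
P(q, y) = q*(1 + q)
(-11923 + z(22))*(18*(77 + P(3, M)) - 24456) = (-11923 - 4*22)*(18*(77 + 3*(1 + 3)) - 24456) = (-11923 - 88)*(18*(77 + 3*4) - 24456) = -12011*(18*(77 + 12) - 24456) = -12011*(18*89 - 24456) = -12011*(1602 - 24456) = -12011*(-22854) = 274499394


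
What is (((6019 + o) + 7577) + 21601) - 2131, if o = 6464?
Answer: 39530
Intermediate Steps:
(((6019 + o) + 7577) + 21601) - 2131 = (((6019 + 6464) + 7577) + 21601) - 2131 = ((12483 + 7577) + 21601) - 2131 = (20060 + 21601) - 2131 = 41661 - 2131 = 39530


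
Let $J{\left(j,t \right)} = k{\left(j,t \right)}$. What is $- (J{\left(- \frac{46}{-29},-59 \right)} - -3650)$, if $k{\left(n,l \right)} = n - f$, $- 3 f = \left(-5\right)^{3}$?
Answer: $- \frac{314063}{87} \approx -3609.9$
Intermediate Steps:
$f = \frac{125}{3}$ ($f = - \frac{\left(-5\right)^{3}}{3} = \left(- \frac{1}{3}\right) \left(-125\right) = \frac{125}{3} \approx 41.667$)
$k{\left(n,l \right)} = - \frac{125}{3} + n$ ($k{\left(n,l \right)} = n - \frac{125}{3} = - \frac{125}{3} + n$)
$J{\left(j,t \right)} = - \frac{125}{3} + j$
$- (J{\left(- \frac{46}{-29},-59 \right)} - -3650) = - (\left(- \frac{125}{3} - \frac{46}{-29}\right) - -3650) = - (\left(- \frac{125}{3} - - \frac{46}{29}\right) + 3650) = - (\left(- \frac{125}{3} + \frac{46}{29}\right) + 3650) = - (- \frac{3487}{87} + 3650) = \left(-1\right) \frac{314063}{87} = - \frac{314063}{87}$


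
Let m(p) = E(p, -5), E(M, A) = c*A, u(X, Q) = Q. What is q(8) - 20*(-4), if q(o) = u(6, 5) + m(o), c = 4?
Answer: 65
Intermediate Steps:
E(M, A) = 4*A
m(p) = -20 (m(p) = 4*(-5) = -20)
q(o) = -15 (q(o) = 5 - 20 = -15)
q(8) - 20*(-4) = -15 - 20*(-4) = -15 - 1*(-80) = -15 + 80 = 65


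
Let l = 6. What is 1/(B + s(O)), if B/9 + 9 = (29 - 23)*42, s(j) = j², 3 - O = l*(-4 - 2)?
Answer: 1/3708 ≈ 0.00026969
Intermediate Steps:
O = 39 (O = 3 - 6*(-4 - 2) = 3 - 6*(-6) = 3 - 1*(-36) = 3 + 36 = 39)
B = 2187 (B = -81 + 9*((29 - 23)*42) = -81 + 9*(6*42) = -81 + 9*252 = -81 + 2268 = 2187)
1/(B + s(O)) = 1/(2187 + 39²) = 1/(2187 + 1521) = 1/3708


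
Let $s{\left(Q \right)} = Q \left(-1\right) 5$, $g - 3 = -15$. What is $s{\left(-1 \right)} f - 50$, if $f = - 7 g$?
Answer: $370$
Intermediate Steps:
$g = -12$ ($g = 3 - 15 = -12$)
$f = 84$ ($f = \left(-7\right) \left(-12\right) = 84$)
$s{\left(Q \right)} = - 5 Q$ ($s{\left(Q \right)} = - Q 5 = - 5 Q$)
$s{\left(-1 \right)} f - 50 = \left(-5\right) \left(-1\right) 84 - 50 = 5 \cdot 84 - 50 = 420 - 50 = 370$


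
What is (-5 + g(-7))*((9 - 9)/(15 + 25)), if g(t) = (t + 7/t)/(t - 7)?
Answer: 0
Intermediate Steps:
g(t) = (t + 7/t)/(-7 + t)
(-5 + g(-7))*((9 - 9)/(15 + 25)) = (-5 + (7 + (-7)²)/((-7)*(-7 - 7)))*((9 - 9)/(15 + 25)) = (-5 - ⅐*(7 + 49)/(-14))*(0/40) = (-5 - ⅐*(-1/14)*56)*(0*(1/40)) = (-5 + 4/7)*0 = -31/7*0 = 0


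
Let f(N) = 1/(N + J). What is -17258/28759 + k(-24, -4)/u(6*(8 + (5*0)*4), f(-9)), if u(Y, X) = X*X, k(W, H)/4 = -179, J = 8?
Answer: -20608702/28759 ≈ -716.60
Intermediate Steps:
k(W, H) = -716 (k(W, H) = 4*(-179) = -716)
f(N) = 1/(8 + N) (f(N) = 1/(N + 8) = 1/(8 + N))
u(Y, X) = X**2
-17258/28759 + k(-24, -4)/u(6*(8 + (5*0)*4), f(-9)) = -17258/28759 - 716*(8 - 9)**2 = -17258*1/28759 - 716/((1/(-1))**2) = -17258/28759 - 716/((-1)**2) = -17258/28759 - 716/1 = -17258/28759 - 716*1 = -17258/28759 - 716 = -20608702/28759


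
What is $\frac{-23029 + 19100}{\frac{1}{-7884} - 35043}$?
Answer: $\frac{30976236}{276279013} \approx 0.11212$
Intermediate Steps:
$\frac{-23029 + 19100}{\frac{1}{-7884} - 35043} = - \frac{3929}{- \frac{1}{7884} - 35043} = - \frac{3929}{- \frac{276279013}{7884}} = \left(-3929\right) \left(- \frac{7884}{276279013}\right) = \frac{30976236}{276279013}$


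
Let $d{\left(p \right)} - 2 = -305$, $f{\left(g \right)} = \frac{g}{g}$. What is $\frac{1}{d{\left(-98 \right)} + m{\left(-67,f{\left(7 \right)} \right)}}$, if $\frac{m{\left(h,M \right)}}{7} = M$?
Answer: $- \frac{1}{296} \approx -0.0033784$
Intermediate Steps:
$f{\left(g \right)} = 1$
$m{\left(h,M \right)} = 7 M$
$d{\left(p \right)} = -303$ ($d{\left(p \right)} = 2 - 305 = -303$)
$\frac{1}{d{\left(-98 \right)} + m{\left(-67,f{\left(7 \right)} \right)}} = \frac{1}{-303 + 7 \cdot 1} = \frac{1}{-303 + 7} = \frac{1}{-296} = - \frac{1}{296}$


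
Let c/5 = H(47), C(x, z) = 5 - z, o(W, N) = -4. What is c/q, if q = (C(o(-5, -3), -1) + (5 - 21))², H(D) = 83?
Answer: 83/20 ≈ 4.1500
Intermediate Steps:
q = 100 (q = ((5 - 1*(-1)) + (5 - 21))² = ((5 + 1) - 16)² = (6 - 16)² = (-10)² = 100)
c = 415 (c = 5*83 = 415)
c/q = 415/100 = 415*(1/100) = 83/20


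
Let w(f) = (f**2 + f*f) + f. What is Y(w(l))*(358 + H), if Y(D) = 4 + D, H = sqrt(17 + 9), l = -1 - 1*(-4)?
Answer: 8950 + 25*sqrt(26) ≈ 9077.5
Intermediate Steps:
l = 3 (l = -1 + 4 = 3)
H = sqrt(26) ≈ 5.0990
w(f) = f + 2*f**2 (w(f) = (f**2 + f**2) + f = 2*f**2 + f = f + 2*f**2)
Y(w(l))*(358 + H) = (4 + 3*(1 + 2*3))*(358 + sqrt(26)) = (4 + 3*(1 + 6))*(358 + sqrt(26)) = (4 + 3*7)*(358 + sqrt(26)) = (4 + 21)*(358 + sqrt(26)) = 25*(358 + sqrt(26)) = 8950 + 25*sqrt(26)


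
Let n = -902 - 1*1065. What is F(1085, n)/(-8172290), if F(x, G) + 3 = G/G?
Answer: 1/4086145 ≈ 2.4473e-7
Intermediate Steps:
n = -1967 (n = -902 - 1065 = -1967)
F(x, G) = -2 (F(x, G) = -3 + G/G = -3 + 1 = -2)
F(1085, n)/(-8172290) = -2/(-8172290) = -2*(-1/8172290) = 1/4086145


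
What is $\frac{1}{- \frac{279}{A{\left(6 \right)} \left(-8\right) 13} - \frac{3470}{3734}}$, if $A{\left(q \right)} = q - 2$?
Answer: $- \frac{776672}{200867} \approx -3.8666$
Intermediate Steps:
$A{\left(q \right)} = -2 + q$ ($A{\left(q \right)} = q - 2 = -2 + q$)
$\frac{1}{- \frac{279}{A{\left(6 \right)} \left(-8\right) 13} - \frac{3470}{3734}} = \frac{1}{- \frac{279}{\left(-2 + 6\right) \left(-8\right) 13} - \frac{3470}{3734}} = \frac{1}{- \frac{279}{4 \left(-8\right) 13} - \frac{1735}{1867}} = \frac{1}{- \frac{279}{\left(-32\right) 13} - \frac{1735}{1867}} = \frac{1}{- \frac{279}{-416} - \frac{1735}{1867}} = \frac{1}{\left(-279\right) \left(- \frac{1}{416}\right) - \frac{1735}{1867}} = \frac{1}{\frac{279}{416} - \frac{1735}{1867}} = \frac{1}{- \frac{200867}{776672}} = - \frac{776672}{200867}$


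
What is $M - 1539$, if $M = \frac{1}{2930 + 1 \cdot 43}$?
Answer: $- \frac{4575446}{2973} \approx -1539.0$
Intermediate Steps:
$M = \frac{1}{2973}$ ($M = \frac{1}{2930 + 43} = \frac{1}{2973} \approx 0.00033636$)
$M - 1539 = \frac{1}{2973} - 1539 = - \frac{4575446}{2973}$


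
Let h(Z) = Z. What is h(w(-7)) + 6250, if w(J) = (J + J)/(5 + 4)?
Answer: 56236/9 ≈ 6248.4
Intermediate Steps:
w(J) = 2*J/9 (w(J) = (2*J)/9 = (2*J)*(⅑) = 2*J/9)
h(w(-7)) + 6250 = (2/9)*(-7) + 6250 = -14/9 + 6250 = 56236/9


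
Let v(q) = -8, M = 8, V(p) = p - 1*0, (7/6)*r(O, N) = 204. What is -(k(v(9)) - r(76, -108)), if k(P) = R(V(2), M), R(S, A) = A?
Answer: 1168/7 ≈ 166.86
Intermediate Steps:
r(O, N) = 1224/7 (r(O, N) = (6/7)*204 = 1224/7)
V(p) = p (V(p) = p + 0 = p)
k(P) = 8
-(k(v(9)) - r(76, -108)) = -(8 - 1*1224/7) = -(8 - 1224/7) = -1*(-1168/7) = 1168/7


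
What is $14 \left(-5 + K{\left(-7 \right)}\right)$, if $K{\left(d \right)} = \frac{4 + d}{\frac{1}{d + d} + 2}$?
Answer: $- \frac{826}{9} \approx -91.778$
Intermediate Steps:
$K{\left(d \right)} = \frac{4 + d}{2 + \frac{1}{2 d}}$ ($K{\left(d \right)} = \frac{4 + d}{\frac{1}{2 d} + 2} = \frac{4 + d}{2 + \frac{1}{2 d}}$)
$14 \left(-5 + K{\left(-7 \right)}\right) = 14 \left(-5 + 2 \left(-7\right) \frac{1}{1 + 4 \left(-7\right)} \left(4 - 7\right)\right) = 14 \left(-5 + 2 \left(-7\right) \frac{1}{1 - 28} \left(-3\right)\right) = 14 \left(-5 + 2 \left(-7\right) \frac{1}{-27} \left(-3\right)\right) = 14 \left(-5 + 2 \left(-7\right) \left(- \frac{1}{27}\right) \left(-3\right)\right) = 14 \left(-5 - \frac{14}{9}\right) = 14 \left(- \frac{59}{9}\right) = - \frac{826}{9}$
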